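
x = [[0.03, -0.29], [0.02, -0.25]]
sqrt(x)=[[(0.09-0.05j), (-0.11+0.59j)], [(0.01-0.04j), (-0.01+0.52j)]]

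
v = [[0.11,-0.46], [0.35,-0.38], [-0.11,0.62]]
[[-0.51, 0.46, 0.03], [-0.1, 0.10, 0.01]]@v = [[0.1, 0.08], [0.02, 0.01]]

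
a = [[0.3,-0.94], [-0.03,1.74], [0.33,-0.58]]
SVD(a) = [[0.47, 0.49], [-0.83, 0.52], [0.30, 0.7]] @ diag([2.0771939746721406, 0.3642323318786439]) @ [[0.13, -0.99],[0.99, 0.13]]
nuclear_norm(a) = 2.44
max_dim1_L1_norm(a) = 1.77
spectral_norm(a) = 2.08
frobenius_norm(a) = 2.11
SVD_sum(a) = [[0.12,-0.96], [-0.22,1.72], [0.08,-0.61]] + [[0.18, 0.02],[0.19, 0.02],[0.25, 0.03]]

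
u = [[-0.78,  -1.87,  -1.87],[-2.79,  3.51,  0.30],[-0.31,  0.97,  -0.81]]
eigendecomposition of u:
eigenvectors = [[0.37+0.00j, -0.82+0.00j, -0.82-0.00j], [-0.91+0.00j, -0.48-0.05j, (-0.48+0.05j)], [-0.18+0.00j, 0.21+0.22j, (0.21-0.22j)]]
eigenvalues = [(4.71+0j), (-1.39+0.39j), (-1.39-0.39j)]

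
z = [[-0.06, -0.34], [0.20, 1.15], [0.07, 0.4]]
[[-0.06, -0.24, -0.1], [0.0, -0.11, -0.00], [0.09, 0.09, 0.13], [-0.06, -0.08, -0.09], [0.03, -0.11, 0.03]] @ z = [[-0.05, -0.30],[-0.02, -0.13],[0.02, 0.12],[-0.02, -0.11],[-0.02, -0.12]]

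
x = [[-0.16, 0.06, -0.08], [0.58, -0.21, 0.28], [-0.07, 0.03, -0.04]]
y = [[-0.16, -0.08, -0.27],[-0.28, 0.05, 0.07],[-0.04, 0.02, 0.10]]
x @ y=[[0.01, 0.01, 0.04], [-0.05, -0.05, -0.14], [0.00, 0.01, 0.02]]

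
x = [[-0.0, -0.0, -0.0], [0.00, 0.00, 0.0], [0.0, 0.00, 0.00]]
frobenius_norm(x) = 0.00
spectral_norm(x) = 0.00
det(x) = 0.00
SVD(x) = [[1.00, 0.0, 0.00], [0.00, 1.00, 0.00], [0.0, 0.00, 1.0]] @ diag([-0.0, 0.0, 0.0]) @ [[1.0, 0.0, 0.0],[0.00, 1.00, 0.00],[0.0, 0.00, 1.0]]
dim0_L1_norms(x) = [0.0, 0.0, 0.0]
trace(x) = 0.00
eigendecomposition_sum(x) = [[-0.00, -0.0, -0.00], [-0.00, -0.0, -0.0], [-0.0, -0.0, -0.0]] + [[0.0,0.00,0.00], [0.00,0.00,0.0], [0.00,0.00,0.0]] + [[0.00,0.00,0.0], [0.0,0.0,0.0], [0.00,0.00,0.0]]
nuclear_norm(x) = 0.00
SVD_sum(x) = [[-0.00, -0.00, -0.0], [-0.0, -0.0, -0.00], [-0.0, -0.0, -0.00]] + [[0.00,  0.0,  0.0], [0.00,  0.0,  0.0], [0.00,  0.00,  0.00]] + [[0.0, 0.0, 0.00], [0.00, 0.0, 0.0], [0.00, 0.00, 0.00]]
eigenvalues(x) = [-0.0, 0.0, 0.0]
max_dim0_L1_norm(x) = 0.0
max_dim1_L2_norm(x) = 0.0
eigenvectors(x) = [[1.0, 0.0, 0.0],[0.00, 1.00, 0.00],[0.00, 0.0, 1.0]]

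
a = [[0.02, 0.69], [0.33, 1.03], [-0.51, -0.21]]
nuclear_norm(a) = 1.78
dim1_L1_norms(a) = [0.71, 1.36, 0.72]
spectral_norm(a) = 1.32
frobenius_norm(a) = 1.40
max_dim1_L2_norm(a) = 1.08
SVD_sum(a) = [[0.21,0.63], [0.35,1.02], [-0.12,-0.34]] + [[-0.19, 0.06], [-0.02, 0.01], [-0.39, 0.13]]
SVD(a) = [[-0.50, -0.44], [-0.82, -0.04], [0.27, -0.9]] @ diag([1.3177356666523503, 0.4626799248209137]) @ [[-0.32, -0.95],[0.95, -0.32]]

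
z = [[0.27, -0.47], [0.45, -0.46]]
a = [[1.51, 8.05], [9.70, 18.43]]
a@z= [[4.03, -4.41],[10.91, -13.04]]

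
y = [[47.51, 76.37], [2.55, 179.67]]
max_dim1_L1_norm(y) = 182.22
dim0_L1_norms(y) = [50.06, 256.04]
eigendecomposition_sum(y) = [[45.56,-26.04], [-0.87,0.50]] + [[1.95, 102.41], [3.42, 179.17]]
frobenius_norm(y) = 200.94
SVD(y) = [[0.41, 0.91], [0.91, -0.41]] @ diag([196.40163084093513, 42.47102309835526]) @ [[0.11, 0.99], [0.99, -0.11]]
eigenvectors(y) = [[-1.0,-0.5], [0.02,-0.87]]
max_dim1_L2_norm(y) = 179.69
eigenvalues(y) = [46.05, 181.13]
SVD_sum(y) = [[9.08, 80.69], [20.00, 177.71]] + [[38.43, -4.32], [-17.45, 1.96]]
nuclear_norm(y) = 238.87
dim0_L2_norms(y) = [47.58, 195.23]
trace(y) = 227.18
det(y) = 8341.38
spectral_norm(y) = 196.40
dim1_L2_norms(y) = [89.94, 179.69]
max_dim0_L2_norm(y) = 195.23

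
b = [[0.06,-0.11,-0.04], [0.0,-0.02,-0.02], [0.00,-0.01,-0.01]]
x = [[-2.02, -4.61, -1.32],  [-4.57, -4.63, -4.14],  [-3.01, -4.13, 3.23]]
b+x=[[-1.96,  -4.72,  -1.36], [-4.57,  -4.65,  -4.16], [-3.01,  -4.14,  3.22]]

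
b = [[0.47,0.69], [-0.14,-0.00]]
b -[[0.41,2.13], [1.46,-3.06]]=[[0.06, -1.44], [-1.6, 3.06]]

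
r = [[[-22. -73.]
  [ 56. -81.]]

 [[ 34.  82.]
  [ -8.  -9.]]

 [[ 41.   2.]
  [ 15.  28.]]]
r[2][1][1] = 28.0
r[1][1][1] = -9.0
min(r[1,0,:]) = 34.0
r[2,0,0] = 41.0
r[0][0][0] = -22.0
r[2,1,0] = 15.0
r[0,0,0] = -22.0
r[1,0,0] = 34.0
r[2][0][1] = 2.0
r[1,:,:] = [[34.0, 82.0], [-8.0, -9.0]]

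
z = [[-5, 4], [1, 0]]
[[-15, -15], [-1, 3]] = z@ [[-1, 3], [-5, 0]]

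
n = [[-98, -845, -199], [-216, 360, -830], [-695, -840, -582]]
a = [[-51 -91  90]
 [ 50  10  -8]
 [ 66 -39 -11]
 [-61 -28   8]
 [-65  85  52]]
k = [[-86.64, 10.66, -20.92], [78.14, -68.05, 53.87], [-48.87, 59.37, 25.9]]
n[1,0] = -216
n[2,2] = -582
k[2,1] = 59.37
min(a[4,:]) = -65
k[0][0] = -86.64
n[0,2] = -199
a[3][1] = -28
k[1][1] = -68.05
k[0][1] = 10.66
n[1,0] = -216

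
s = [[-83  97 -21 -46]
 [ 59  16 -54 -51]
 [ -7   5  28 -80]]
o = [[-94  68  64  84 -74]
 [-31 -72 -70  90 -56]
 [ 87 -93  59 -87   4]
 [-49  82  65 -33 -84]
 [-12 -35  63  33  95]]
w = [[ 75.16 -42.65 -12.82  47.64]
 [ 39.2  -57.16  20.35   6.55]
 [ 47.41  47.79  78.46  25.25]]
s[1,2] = -54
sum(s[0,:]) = -53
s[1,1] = 16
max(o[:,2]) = 65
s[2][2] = 28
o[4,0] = -12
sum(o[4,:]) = 144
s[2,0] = -7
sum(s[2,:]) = -54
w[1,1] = -57.16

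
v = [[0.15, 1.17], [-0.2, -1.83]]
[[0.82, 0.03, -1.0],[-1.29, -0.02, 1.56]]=v@[[-0.06, 0.74, -0.02], [0.71, -0.07, -0.85]]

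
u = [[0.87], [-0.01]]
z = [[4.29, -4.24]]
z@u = [[3.77]]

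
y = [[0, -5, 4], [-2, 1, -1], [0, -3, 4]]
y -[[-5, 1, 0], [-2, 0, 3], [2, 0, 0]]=[[5, -6, 4], [0, 1, -4], [-2, -3, 4]]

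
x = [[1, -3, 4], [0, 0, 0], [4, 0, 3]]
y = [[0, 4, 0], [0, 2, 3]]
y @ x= [[0, 0, 0], [12, 0, 9]]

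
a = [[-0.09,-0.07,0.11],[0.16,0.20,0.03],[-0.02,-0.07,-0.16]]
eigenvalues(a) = [0.12, -0.01, -0.17]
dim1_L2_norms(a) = [0.16, 0.26, 0.18]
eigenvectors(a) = [[-0.40, 0.77, -0.71], [0.9, -0.62, 0.26], [-0.19, 0.18, 0.65]]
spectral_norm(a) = 0.29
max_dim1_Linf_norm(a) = 0.2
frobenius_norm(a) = 0.35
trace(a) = -0.05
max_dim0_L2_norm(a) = 0.22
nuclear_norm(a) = 0.49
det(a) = 0.00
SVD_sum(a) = [[-0.06, -0.07, -0.01],[0.16, 0.2, 0.04],[-0.05, -0.07, -0.01]] + [[-0.03, 0.00, 0.12], [0.0, -0.0, -0.01], [0.04, -0.00, -0.15]] + [[-0.0, 0.00, -0.0], [-0.00, 0.0, -0.0], [-0.00, 0.0, -0.0]]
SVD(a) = [[-0.33, -0.64, 0.69], [0.89, 0.03, 0.45], [-0.31, 0.77, 0.56]] @ diag([0.28857244729567266, 0.19803824105352616, 0.0026072480150026453]) @ [[0.62, 0.77, 0.14], [0.24, -0.02, -0.97], [-0.75, 0.63, -0.19]]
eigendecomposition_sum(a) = [[-0.06, -0.09, -0.03],[0.15, 0.20, 0.08],[-0.03, -0.04, -0.02]] + [[-0.01,-0.01,-0.01], [0.01,0.01,0.01], [-0.00,-0.0,-0.0]] + [[-0.02, 0.03, 0.15], [0.01, -0.01, -0.06], [0.01, -0.02, -0.14]]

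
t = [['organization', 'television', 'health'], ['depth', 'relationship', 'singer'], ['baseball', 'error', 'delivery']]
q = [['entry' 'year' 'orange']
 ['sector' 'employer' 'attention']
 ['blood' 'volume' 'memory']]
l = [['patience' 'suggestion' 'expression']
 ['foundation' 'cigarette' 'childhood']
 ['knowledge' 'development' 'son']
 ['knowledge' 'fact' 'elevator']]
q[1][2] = 'attention'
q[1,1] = 'employer'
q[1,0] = 'sector'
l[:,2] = ['expression', 'childhood', 'son', 'elevator']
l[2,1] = 'development'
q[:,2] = ['orange', 'attention', 'memory']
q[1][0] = 'sector'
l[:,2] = ['expression', 'childhood', 'son', 'elevator']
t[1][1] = 'relationship'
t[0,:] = ['organization', 'television', 'health']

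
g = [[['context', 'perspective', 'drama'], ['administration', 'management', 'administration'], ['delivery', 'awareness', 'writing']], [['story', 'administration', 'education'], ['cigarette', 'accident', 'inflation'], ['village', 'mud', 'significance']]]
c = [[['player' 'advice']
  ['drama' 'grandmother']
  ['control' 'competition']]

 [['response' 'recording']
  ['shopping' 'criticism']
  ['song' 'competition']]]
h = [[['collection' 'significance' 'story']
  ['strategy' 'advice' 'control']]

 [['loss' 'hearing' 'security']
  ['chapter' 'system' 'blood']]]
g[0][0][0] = 'context'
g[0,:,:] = [['context', 'perspective', 'drama'], ['administration', 'management', 'administration'], ['delivery', 'awareness', 'writing']]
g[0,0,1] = 'perspective'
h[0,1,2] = 'control'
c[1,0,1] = 'recording'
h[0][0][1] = 'significance'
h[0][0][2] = 'story'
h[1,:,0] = ['loss', 'chapter']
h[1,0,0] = 'loss'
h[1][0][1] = 'hearing'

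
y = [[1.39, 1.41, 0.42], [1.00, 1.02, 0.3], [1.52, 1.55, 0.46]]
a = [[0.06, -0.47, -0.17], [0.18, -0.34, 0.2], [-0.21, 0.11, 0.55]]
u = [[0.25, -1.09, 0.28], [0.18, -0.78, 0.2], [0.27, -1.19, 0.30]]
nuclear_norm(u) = 1.90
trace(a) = 0.27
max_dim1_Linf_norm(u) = 1.19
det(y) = 0.00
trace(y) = 2.87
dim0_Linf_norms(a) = [0.21, 0.47, 0.55]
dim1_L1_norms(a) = [0.7, 0.72, 0.87]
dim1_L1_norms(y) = [3.22, 2.32, 3.53]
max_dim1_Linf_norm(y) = 1.55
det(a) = 0.06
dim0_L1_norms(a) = [0.45, 0.92, 0.92]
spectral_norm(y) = 3.34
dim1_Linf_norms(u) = [1.09, 0.78, 1.19]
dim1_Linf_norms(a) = [0.47, 0.34, 0.55]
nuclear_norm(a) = 1.40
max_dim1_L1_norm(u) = 1.76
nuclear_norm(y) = 3.35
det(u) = -0.00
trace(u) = -0.23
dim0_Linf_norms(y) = [1.52, 1.55, 0.46]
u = y @ a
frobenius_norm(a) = 0.89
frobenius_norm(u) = 1.89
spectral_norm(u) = 1.89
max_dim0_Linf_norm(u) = 1.19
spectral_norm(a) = 0.70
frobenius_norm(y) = 3.34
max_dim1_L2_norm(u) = 1.26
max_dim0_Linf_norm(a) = 0.55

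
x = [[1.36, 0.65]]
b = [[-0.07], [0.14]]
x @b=[[-0.0]]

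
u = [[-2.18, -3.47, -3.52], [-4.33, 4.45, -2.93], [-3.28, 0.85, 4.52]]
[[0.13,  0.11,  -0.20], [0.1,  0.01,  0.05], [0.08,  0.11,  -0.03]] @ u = [[-0.1, -0.13, -1.68], [-0.43, -0.26, -0.16], [-0.55, 0.19, -0.74]]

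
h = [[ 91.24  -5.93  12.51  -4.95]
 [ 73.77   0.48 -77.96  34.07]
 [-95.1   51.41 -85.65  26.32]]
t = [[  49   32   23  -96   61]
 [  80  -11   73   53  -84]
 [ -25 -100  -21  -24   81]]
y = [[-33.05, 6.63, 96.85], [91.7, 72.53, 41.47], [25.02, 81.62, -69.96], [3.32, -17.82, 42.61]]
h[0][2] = 12.51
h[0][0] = 91.24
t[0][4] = 61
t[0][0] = 49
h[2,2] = -85.65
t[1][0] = 80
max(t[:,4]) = 81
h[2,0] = -95.1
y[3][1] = -17.82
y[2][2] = -69.96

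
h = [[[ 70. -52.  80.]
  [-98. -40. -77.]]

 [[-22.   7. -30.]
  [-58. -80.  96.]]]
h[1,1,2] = 96.0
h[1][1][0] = -58.0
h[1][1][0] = -58.0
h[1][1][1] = -80.0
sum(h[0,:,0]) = -28.0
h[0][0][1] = -52.0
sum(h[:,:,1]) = -165.0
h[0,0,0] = 70.0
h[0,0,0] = 70.0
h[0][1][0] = -98.0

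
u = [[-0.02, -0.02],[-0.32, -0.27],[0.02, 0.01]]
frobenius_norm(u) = 0.42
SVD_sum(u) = [[-0.02, -0.02], [-0.32, -0.27], [0.02, 0.01]] + [[0.00, -0.00], [0.0, -0.0], [0.0, -0.00]]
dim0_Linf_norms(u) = [0.32, 0.27]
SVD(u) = [[-0.07, 0.42], [-1.00, 0.02], [0.05, 0.91]] @ diag([0.42019840330128944, 0.005770776641570791]) @ [[0.76,0.64], [0.64,-0.76]]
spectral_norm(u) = 0.42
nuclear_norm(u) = 0.43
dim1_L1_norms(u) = [0.04, 0.59, 0.03]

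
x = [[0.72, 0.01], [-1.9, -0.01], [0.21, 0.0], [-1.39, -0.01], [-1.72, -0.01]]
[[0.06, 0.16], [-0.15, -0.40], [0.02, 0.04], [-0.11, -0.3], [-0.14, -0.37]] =x @ [[0.08, 0.21], [0.21, 0.59]]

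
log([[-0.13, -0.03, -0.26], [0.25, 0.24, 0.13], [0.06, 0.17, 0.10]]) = [[(-2.17+2.03j), -0.57-0.86j, -0.12+2.42j], [(0.57-1.39j), (-1.02+0.59j), (-0.16-1.66j)], [0.51+0.43j, (0.76-0.18j), (-1.76+0.52j)]]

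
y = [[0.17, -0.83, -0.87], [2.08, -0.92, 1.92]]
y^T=[[0.17,2.08], [-0.83,-0.92], [-0.87,1.92]]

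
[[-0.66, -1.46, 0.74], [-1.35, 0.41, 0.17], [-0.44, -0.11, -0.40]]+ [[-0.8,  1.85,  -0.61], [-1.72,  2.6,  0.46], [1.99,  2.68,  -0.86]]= [[-1.46, 0.39, 0.13], [-3.07, 3.01, 0.63], [1.55, 2.57, -1.26]]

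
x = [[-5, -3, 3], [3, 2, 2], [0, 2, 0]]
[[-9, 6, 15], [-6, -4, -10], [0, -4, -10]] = x@ [[0, 0, 0], [0, -2, -5], [-3, 0, 0]]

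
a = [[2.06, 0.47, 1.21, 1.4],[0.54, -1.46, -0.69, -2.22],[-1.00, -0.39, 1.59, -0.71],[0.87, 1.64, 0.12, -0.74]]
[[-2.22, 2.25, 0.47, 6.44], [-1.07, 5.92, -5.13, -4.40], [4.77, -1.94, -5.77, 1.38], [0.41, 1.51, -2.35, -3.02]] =a @ [[-1.65, 2.47, -0.31, 0.64],[0.61, -0.94, 0.21, -1.27],[1.73, -0.48, -2.49, 2.01],[-0.86, -1.3, 2.87, 2.35]]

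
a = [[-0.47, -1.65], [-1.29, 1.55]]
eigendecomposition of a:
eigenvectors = [[-0.91, 0.51], [-0.42, -0.86]]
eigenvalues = [-1.23, 2.31]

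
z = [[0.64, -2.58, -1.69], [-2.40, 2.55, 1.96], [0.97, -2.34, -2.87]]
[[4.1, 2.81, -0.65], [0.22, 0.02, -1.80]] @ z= [[-4.75,-1.89,0.44], [-1.65,3.7,4.83]]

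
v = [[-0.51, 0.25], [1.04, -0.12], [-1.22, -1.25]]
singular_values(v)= [1.91, 0.91]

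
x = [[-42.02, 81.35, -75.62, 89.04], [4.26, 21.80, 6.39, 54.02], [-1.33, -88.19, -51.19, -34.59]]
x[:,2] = [-75.62, 6.39, -51.19]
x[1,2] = 6.39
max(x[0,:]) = 89.04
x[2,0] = -1.33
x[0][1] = 81.35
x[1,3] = 54.02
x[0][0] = -42.02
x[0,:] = [-42.02, 81.35, -75.62, 89.04]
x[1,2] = 6.39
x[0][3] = 89.04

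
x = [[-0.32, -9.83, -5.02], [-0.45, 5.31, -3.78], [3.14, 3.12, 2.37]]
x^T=[[-0.32,-0.45,3.14], [-9.83,5.31,3.12], [-5.02,-3.78,2.37]]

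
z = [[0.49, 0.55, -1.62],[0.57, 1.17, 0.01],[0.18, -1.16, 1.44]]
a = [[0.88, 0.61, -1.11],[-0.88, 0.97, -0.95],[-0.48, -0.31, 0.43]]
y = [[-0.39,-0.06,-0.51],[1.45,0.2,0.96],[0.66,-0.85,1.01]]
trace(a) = 2.28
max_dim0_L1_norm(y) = 2.5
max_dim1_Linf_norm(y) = 1.45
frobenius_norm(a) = 2.35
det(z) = 1.79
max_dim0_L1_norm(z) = 3.07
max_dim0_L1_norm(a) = 2.49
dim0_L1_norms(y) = [2.5, 1.11, 2.48]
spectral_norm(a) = 1.92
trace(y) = 0.82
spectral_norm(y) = 2.19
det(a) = -0.20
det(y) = 0.35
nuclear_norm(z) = 4.32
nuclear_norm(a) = 3.35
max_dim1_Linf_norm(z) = 1.62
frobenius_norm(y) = 2.38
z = a + y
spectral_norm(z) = 2.58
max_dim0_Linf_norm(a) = 1.11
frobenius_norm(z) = 2.88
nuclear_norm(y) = 3.27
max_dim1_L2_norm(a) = 1.62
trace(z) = 3.10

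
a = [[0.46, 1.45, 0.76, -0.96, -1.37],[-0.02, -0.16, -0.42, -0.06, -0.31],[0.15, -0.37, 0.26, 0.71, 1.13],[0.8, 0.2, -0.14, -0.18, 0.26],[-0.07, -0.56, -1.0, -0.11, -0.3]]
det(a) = -0.002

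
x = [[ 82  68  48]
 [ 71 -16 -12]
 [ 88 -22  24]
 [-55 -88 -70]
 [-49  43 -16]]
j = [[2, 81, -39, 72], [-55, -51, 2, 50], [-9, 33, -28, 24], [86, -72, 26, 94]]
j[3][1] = -72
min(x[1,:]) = -16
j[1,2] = 2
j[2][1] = 33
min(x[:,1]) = -88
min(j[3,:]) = -72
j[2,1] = 33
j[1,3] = 50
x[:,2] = [48, -12, 24, -70, -16]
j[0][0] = 2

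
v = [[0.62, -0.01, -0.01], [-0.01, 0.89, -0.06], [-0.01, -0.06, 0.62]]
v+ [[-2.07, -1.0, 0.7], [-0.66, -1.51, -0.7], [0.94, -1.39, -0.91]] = [[-1.45, -1.01, 0.69], [-0.67, -0.62, -0.76], [0.93, -1.45, -0.29]]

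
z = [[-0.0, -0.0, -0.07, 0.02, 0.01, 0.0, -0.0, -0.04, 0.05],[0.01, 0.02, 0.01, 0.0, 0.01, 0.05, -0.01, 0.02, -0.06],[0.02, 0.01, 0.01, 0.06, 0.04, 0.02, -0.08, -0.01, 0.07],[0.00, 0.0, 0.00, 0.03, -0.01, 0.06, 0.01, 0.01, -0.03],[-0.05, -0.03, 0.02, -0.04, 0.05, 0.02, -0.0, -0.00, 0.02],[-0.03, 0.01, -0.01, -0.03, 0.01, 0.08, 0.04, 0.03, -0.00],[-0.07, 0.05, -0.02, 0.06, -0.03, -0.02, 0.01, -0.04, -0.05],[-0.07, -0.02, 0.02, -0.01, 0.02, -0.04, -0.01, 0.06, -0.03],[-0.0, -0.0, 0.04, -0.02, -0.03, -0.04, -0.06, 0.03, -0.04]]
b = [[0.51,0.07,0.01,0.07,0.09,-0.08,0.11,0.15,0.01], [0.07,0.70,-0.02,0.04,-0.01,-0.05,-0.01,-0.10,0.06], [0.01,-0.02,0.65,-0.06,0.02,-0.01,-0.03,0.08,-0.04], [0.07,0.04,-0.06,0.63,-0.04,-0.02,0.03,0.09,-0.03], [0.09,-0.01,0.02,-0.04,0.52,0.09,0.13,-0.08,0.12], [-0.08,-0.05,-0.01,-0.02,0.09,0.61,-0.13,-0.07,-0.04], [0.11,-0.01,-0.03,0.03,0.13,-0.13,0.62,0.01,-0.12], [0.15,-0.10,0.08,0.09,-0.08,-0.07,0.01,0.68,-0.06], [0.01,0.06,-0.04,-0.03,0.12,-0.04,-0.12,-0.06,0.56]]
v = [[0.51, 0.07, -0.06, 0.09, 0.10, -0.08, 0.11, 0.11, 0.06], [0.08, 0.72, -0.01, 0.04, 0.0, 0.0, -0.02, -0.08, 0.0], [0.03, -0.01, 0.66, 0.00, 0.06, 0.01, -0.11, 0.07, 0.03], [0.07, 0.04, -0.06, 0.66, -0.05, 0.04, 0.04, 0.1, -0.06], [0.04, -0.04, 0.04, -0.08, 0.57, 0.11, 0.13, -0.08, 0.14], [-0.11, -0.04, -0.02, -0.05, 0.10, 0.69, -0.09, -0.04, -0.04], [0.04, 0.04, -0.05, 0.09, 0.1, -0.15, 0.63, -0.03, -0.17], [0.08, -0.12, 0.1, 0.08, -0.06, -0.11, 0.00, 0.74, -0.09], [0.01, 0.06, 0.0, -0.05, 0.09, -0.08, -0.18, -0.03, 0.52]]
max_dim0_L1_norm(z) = 0.35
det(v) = 0.01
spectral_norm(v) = 0.96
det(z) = 0.00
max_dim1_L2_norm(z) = 0.13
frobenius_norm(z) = 0.32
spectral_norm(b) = 0.94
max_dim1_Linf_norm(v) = 0.74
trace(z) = 0.22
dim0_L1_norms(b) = [1.1, 1.06, 0.92, 1.01, 1.1, 1.1, 1.19, 1.32, 1.04]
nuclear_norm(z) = 0.82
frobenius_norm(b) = 1.94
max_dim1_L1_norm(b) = 1.32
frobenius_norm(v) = 2.02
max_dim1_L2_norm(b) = 0.72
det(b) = 0.01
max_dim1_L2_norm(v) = 0.78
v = z + b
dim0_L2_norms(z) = [0.12, 0.07, 0.09, 0.11, 0.08, 0.13, 0.11, 0.1, 0.13]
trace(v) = 5.70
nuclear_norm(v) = 5.73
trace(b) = 5.48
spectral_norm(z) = 0.17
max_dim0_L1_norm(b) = 1.32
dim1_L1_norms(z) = [0.19, 0.19, 0.32, 0.15, 0.23, 0.24, 0.35, 0.28, 0.26]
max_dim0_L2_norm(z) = 0.13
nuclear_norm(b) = 5.48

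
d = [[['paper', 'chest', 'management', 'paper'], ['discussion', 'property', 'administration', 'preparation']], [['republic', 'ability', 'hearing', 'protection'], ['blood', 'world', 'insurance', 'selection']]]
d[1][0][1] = 'ability'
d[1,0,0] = 'republic'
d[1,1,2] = 'insurance'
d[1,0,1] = 'ability'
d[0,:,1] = ['chest', 'property']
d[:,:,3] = [['paper', 'preparation'], ['protection', 'selection']]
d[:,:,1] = [['chest', 'property'], ['ability', 'world']]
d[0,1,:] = ['discussion', 'property', 'administration', 'preparation']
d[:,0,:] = [['paper', 'chest', 'management', 'paper'], ['republic', 'ability', 'hearing', 'protection']]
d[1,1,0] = 'blood'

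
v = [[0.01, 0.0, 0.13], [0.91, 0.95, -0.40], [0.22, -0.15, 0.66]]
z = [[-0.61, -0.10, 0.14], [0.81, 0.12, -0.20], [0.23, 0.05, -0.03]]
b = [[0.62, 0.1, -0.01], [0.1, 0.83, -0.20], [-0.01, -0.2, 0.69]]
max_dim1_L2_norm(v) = 1.37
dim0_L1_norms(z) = [1.65, 0.27, 0.37]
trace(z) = -0.52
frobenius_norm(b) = 1.28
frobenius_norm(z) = 1.08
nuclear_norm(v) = 2.13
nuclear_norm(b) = 2.14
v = b + z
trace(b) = 2.14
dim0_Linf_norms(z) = [0.81, 0.12, 0.2]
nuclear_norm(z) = 1.11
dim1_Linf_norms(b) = [0.62, 0.83, 0.69]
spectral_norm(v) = 1.39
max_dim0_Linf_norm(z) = 0.81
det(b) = 0.32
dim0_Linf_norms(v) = [0.91, 0.95, 0.66]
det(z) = 0.00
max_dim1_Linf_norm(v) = 0.95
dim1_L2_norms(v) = [0.13, 1.37, 0.71]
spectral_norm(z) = 1.08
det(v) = -0.04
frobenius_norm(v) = 1.55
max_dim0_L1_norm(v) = 1.19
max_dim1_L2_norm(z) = 0.84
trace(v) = 1.62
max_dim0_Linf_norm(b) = 0.83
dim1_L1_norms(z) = [0.85, 1.13, 0.31]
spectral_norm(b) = 0.99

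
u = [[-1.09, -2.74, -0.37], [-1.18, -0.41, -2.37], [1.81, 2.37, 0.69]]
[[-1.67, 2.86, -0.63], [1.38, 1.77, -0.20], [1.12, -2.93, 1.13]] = u@[[-0.08, -0.34, 0.81], [0.73, -0.85, -0.05], [-0.67, -0.43, -0.31]]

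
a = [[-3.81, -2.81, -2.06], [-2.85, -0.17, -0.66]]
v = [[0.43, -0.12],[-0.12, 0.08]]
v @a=[[-1.3, -1.19, -0.81], [0.23, 0.32, 0.19]]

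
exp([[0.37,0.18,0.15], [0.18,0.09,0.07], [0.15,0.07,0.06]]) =[[1.48, 0.24, 0.2], [0.24, 1.12, 0.09], [0.20, 0.09, 1.08]]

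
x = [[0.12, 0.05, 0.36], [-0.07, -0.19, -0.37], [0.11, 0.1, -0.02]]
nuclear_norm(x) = 0.80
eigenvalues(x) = [(0.2+0j), (-0.15+0.13j), (-0.15-0.13j)]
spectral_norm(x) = 0.56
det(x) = 0.01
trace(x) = -0.09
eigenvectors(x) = [[-0.88+0.00j, -0.26+0.35j, -0.26-0.35j], [0.40+0.00j, 0.82+0.00j, 0.82-0.00j], [(-0.26+0j), (-0.05-0.36j), -0.05+0.36j]]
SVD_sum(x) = [[0.09, 0.12, 0.34],[-0.10, -0.13, -0.38],[0.01, 0.01, 0.04]] + [[-0.02, -0.04, 0.02], [-0.01, -0.02, 0.01], [0.07, 0.11, -0.06]] + [[0.05, -0.04, -0.0], [0.05, -0.03, -0.00], [0.03, -0.02, -0.0]]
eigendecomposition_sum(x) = [[0.18+0.00j, 0.07+0.00j, (0.18+0j)], [(-0.08+0j), -0.03+0.00j, (-0.08+0j)], [(0.05+0j), (0.02+0j), 0.05+0.00j]] + [[(-0.03-0.02j), -0.01-0.06j, (0.09-0.03j)], [(0.01+0.07j), (-0.08+0.08j), (-0.14-0.1j)], [(0.03-0.01j), (0.04+0.03j), (-0.04+0.07j)]] + [[(-0.03+0.02j), -0.01+0.06j, 0.09+0.03j], [(0.01-0.07j), -0.08-0.08j, -0.14+0.10j], [(0.03+0.01j), 0.04-0.03j, -0.04-0.07j]]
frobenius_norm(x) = 0.59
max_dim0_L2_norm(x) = 0.52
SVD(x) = [[-0.67, 0.31, -0.68], [0.74, 0.19, -0.64], [-0.07, -0.93, -0.36]] @ diag([0.5618895285159625, 0.15067547306449144, 0.09207094851743937]) @ [[-0.25, -0.32, -0.91], [-0.52, -0.75, 0.41], [-0.82, 0.58, 0.02]]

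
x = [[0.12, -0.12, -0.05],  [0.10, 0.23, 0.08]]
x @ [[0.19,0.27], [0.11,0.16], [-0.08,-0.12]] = [[0.01, 0.02], [0.04, 0.05]]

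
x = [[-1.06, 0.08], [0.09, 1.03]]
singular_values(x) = [1.06, 1.03]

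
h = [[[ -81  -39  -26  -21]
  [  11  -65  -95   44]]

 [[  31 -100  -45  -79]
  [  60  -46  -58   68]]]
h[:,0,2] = [-26, -45]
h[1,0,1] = -100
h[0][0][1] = -39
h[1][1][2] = -58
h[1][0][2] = -45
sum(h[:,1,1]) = -111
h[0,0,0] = -81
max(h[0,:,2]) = -26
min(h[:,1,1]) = -65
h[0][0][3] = -21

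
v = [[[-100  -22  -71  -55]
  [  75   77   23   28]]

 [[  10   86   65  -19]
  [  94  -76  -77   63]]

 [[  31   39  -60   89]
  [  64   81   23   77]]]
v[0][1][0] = 75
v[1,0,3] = -19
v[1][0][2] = 65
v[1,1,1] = -76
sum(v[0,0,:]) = -248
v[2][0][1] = 39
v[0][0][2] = -71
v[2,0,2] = -60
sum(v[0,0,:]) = -248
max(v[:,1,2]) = 23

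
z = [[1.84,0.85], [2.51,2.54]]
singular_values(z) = [4.06, 0.63]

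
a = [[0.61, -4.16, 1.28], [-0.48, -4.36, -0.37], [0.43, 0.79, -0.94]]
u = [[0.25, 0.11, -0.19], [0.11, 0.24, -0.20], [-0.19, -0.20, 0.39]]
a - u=[[0.36, -4.27, 1.47], [-0.59, -4.60, -0.17], [0.62, 0.99, -1.33]]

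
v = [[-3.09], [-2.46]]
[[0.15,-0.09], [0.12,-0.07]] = v @ [[-0.05,0.03]]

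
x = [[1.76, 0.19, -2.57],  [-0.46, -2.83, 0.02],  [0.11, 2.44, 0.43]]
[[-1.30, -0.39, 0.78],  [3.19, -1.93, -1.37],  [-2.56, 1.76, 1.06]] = x @[[-0.02,0.34,-0.06], [-1.12,0.63,0.49], [0.41,0.43,-0.31]]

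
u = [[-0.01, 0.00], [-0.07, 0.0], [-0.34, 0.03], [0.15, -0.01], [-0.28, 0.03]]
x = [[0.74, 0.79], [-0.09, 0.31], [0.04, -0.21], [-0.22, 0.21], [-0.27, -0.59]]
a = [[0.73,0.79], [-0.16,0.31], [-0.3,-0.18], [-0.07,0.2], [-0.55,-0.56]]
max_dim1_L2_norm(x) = 1.08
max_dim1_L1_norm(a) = 1.52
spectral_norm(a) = 1.38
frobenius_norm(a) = 1.44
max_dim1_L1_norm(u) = 0.37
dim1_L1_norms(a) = [1.52, 0.47, 0.48, 0.27, 1.11]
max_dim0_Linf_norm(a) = 0.79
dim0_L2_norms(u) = [0.47, 0.04]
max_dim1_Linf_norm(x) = 0.79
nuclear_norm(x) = 1.74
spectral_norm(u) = 0.47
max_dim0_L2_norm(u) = 0.47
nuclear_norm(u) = 0.48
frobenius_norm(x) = 1.35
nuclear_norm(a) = 1.77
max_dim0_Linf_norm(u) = 0.34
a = x + u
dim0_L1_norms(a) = [1.81, 2.04]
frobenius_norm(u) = 0.47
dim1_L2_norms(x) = [1.08, 0.32, 0.21, 0.3, 0.65]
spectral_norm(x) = 1.27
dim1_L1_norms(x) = [1.53, 0.4, 0.25, 0.43, 0.86]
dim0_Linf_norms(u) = [0.34, 0.03]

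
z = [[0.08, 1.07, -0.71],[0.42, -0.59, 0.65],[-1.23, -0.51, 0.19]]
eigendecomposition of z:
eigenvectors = [[0.67, -0.48, -0.26],  [-0.67, 0.26, 0.5],  [0.32, 0.84, 0.82]]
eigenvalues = [-1.32, 0.74, 0.26]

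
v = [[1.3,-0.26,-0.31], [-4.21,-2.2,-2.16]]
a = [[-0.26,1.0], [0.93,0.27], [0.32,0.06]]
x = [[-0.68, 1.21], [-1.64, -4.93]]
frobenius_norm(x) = 5.38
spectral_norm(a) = 1.04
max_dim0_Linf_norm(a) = 1.0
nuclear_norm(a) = 2.05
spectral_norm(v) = 5.28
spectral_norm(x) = 5.28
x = v @ a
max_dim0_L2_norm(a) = 1.04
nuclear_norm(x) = 6.29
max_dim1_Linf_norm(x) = 4.93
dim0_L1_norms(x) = [2.32, 6.14]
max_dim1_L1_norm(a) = 1.26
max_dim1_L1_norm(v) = 8.57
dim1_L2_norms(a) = [1.03, 0.97, 0.33]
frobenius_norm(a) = 1.45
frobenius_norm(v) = 5.39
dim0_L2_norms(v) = [4.41, 2.22, 2.18]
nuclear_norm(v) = 6.36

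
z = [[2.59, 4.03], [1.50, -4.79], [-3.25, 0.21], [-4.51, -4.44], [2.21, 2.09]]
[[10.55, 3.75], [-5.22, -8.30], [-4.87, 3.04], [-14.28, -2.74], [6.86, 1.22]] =z@[[1.60, -0.84], [1.59, 1.47]]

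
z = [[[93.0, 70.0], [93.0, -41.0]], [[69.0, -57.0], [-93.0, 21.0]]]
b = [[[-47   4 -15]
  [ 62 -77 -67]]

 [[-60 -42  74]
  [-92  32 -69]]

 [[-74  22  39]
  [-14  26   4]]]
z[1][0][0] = 69.0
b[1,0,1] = -42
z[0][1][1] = -41.0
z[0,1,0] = 93.0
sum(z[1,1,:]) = -72.0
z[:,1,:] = [[93.0, -41.0], [-93.0, 21.0]]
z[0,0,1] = 70.0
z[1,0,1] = -57.0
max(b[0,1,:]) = 62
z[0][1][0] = 93.0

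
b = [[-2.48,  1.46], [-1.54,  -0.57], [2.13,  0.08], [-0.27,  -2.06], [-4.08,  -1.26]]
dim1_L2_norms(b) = [2.88, 1.64, 2.13, 2.08, 4.27]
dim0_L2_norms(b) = [5.46, 2.88]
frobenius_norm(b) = 6.17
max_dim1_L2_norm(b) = 4.27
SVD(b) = [[-0.41, 0.64], [-0.29, -0.12], [0.39, -0.08], [-0.1, -0.71], [-0.77, -0.24]] @ diag([5.49757702230469, 2.8015972022807794]) @ [[0.99, 0.14], [-0.14, 0.99]]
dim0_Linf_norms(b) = [4.08, 2.06]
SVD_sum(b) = [[-2.23, -0.32], [-1.59, -0.23], [2.1, 0.3], [-0.55, -0.08], [-4.17, -0.59]] + [[-0.25, 1.78], [0.05, -0.34], [0.03, -0.22], [0.28, -1.98], [0.09, -0.67]]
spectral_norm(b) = 5.50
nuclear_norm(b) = 8.30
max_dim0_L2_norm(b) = 5.46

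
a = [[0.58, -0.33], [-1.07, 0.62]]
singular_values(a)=[1.41, 0.0]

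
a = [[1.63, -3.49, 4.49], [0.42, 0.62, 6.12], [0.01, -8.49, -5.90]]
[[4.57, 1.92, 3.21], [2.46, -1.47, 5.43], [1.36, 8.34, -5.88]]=a@[[0.81,-0.42,-0.41], [-0.43,-0.90,0.06], [0.39,-0.12,0.91]]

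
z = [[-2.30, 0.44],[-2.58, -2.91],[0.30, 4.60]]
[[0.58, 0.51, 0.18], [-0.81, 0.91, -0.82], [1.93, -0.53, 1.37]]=z @ [[-0.17, -0.24, -0.02],[0.43, -0.1, 0.30]]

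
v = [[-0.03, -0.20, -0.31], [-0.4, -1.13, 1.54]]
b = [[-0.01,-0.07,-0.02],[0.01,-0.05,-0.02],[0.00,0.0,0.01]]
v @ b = [[-0.0, 0.01, 0.00], [-0.01, 0.08, 0.05]]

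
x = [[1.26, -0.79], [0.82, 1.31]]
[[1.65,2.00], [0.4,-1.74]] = x@[[1.08, 0.54], [-0.37, -1.67]]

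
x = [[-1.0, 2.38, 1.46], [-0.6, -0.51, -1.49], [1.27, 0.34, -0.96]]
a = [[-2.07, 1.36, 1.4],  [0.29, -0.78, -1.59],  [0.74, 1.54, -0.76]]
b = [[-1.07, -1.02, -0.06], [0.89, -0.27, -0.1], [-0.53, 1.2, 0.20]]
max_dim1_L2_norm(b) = 1.48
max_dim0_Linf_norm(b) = 1.2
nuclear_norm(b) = 3.10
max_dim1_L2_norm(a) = 2.85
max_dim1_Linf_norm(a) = 2.07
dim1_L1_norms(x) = [4.84, 2.6, 2.57]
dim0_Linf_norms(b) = [1.07, 1.2, 0.2]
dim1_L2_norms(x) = [2.97, 1.69, 1.63]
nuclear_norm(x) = 6.01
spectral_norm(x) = 3.22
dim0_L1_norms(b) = [2.49, 2.49, 0.36]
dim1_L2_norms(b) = [1.48, 0.94, 1.33]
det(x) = -6.22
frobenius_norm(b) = 2.20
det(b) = 0.00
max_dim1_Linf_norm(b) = 1.2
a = b + x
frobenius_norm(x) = 3.78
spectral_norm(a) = 3.21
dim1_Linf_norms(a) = [2.07, 1.59, 1.54]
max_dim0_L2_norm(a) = 2.25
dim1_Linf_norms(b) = [1.07, 0.89, 1.2]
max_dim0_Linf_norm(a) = 2.07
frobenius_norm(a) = 3.85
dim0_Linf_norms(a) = [2.07, 1.54, 1.59]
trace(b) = -1.14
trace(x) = -2.47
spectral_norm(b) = 1.64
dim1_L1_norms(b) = [2.15, 1.26, 1.93]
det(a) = -6.16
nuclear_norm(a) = 6.10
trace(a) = -3.61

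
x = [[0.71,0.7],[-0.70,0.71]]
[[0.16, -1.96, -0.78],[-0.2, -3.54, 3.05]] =x@[[0.25, 1.09, -2.71], [-0.03, -3.91, 1.63]]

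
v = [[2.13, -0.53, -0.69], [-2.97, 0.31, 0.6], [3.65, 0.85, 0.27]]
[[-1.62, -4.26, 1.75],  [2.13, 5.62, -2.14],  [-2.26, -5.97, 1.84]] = v @ [[-0.67, -1.79, 0.4],  [0.17, 0.60, 1.14],  [0.15, 0.19, -2.18]]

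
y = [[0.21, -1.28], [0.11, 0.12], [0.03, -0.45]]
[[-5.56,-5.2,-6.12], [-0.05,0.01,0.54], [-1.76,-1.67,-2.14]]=y@[[-4.42, -3.66, -0.25], [3.62, 3.46, 4.74]]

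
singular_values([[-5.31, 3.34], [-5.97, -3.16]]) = [7.99, 4.59]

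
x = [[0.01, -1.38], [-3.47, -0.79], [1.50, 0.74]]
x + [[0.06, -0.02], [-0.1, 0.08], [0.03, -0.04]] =[[0.07, -1.40], [-3.57, -0.71], [1.53, 0.7]]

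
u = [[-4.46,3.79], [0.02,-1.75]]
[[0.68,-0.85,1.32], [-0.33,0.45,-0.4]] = u@ [[0.01, -0.03, -0.10], [0.19, -0.26, 0.23]]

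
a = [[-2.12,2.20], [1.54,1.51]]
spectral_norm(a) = 3.06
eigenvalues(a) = [-2.89, 2.28]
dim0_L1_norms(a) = [3.66, 3.71]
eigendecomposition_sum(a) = [[-2.46, 1.23], [0.86, -0.43]] + [[0.34, 0.97], [0.68, 1.94]]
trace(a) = -0.61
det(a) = -6.59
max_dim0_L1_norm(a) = 3.71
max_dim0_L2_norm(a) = 2.67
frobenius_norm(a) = 3.74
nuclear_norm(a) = 5.21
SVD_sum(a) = [[-2.1,2.22], [-0.03,0.03]] + [[-0.02, -0.02], [1.57, 1.48]]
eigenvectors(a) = [[-0.94, -0.45], [0.33, -0.89]]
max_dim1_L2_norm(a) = 3.06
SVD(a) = [[-1.00,-0.01], [-0.01,1.0]] @ diag([3.0553393598398957, 2.1566180459722437]) @ [[0.69,-0.73],[0.73,0.69]]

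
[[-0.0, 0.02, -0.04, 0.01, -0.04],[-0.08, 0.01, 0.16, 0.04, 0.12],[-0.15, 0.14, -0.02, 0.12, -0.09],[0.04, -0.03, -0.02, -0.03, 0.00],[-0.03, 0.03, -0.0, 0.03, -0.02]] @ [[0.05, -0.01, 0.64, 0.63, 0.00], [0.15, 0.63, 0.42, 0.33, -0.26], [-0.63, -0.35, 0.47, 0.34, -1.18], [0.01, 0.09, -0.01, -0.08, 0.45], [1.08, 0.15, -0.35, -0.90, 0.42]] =[[-0.01, 0.02, 0.0, 0.03, 0.03], [0.03, -0.03, -0.01, -0.1, -0.12], [-0.07, 0.09, -0.02, 0.02, 0.00], [0.01, -0.02, 0.00, 0.01, 0.02], [-0.02, 0.02, 0.0, 0.01, -0.00]]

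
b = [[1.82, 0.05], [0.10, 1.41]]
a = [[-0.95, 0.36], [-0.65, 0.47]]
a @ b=[[-1.69, 0.46], [-1.14, 0.63]]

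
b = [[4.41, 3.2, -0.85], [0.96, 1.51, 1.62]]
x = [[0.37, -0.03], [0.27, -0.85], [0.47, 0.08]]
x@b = [[1.60, 1.14, -0.36], [0.37, -0.42, -1.61], [2.15, 1.62, -0.27]]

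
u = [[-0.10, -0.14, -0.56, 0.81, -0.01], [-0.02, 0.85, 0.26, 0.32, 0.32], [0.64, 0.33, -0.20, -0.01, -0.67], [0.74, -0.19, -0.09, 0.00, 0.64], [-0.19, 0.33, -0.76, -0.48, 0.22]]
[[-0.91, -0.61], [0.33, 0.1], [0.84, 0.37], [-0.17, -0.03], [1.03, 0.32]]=u@[[0.29, 0.21], [1.06, 0.40], [-0.34, 0.05], [-1.14, -0.62], [-0.34, -0.16]]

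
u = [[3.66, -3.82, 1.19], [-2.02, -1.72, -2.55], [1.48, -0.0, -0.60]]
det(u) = 25.853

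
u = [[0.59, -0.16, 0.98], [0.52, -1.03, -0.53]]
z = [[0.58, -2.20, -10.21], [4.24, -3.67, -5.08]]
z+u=[[1.17, -2.36, -9.23], [4.76, -4.70, -5.61]]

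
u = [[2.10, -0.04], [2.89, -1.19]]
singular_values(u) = [3.71, 0.64]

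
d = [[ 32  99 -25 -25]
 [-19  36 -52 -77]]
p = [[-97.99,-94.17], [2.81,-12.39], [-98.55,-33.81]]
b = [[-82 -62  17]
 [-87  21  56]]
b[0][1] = -62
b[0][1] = -62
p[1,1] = -12.39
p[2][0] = -98.55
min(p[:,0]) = -98.55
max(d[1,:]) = 36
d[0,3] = -25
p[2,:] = [-98.55, -33.81]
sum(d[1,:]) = -112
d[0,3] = -25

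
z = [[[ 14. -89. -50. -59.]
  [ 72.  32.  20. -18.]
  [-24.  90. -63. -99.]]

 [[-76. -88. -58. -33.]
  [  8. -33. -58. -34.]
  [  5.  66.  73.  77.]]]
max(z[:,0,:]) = 14.0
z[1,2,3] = 77.0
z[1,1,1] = -33.0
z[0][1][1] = 32.0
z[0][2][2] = -63.0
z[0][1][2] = 20.0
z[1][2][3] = 77.0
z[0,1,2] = 20.0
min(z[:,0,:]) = -89.0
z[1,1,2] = -58.0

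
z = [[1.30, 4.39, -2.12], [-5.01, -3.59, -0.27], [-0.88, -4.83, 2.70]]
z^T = [[1.3, -5.01, -0.88], [4.39, -3.59, -4.83], [-2.12, -0.27, 2.7]]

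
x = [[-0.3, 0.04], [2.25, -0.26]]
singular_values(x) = [2.29, 0.01]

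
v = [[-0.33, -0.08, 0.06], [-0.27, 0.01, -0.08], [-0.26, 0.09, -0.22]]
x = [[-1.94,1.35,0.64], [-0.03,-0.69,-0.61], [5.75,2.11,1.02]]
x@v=[[0.11, 0.23, -0.37], [0.35, -0.06, 0.19], [-2.73, -0.35, -0.05]]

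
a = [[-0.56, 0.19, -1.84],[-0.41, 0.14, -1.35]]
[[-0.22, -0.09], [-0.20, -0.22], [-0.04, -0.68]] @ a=[[0.16, -0.05, 0.53], [0.2, -0.07, 0.66], [0.3, -0.10, 0.99]]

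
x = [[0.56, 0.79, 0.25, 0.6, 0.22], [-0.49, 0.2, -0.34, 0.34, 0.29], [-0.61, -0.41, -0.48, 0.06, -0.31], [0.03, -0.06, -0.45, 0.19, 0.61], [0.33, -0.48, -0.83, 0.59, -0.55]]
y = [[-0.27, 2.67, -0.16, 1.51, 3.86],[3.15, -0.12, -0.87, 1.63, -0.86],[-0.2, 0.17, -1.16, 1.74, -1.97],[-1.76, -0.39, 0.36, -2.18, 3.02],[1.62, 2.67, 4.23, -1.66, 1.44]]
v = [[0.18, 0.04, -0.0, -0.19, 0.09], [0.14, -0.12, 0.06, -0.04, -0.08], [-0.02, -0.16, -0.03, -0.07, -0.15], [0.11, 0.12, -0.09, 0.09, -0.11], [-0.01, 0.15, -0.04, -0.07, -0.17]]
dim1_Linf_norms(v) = [0.19, 0.14, 0.16, 0.12, 0.17]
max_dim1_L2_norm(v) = 0.28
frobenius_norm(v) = 0.54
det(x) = -0.01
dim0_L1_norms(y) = [7.0, 6.02, 6.78, 8.72, 11.15]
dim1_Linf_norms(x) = [0.79, 0.49, 0.61, 0.61, 0.83]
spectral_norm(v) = 0.30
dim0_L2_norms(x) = [1.02, 1.03, 1.14, 0.93, 0.95]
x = v @ y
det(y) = 35.07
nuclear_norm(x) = 4.33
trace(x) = -0.08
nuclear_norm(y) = 18.50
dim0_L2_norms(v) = [0.25, 0.28, 0.12, 0.24, 0.28]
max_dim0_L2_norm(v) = 0.28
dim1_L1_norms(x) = [2.42, 1.66, 1.87, 1.34, 2.78]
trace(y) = -2.29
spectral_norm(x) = 1.55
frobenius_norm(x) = 2.27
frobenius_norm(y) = 9.83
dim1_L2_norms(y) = [4.94, 3.75, 2.88, 4.15, 5.7]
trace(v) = -0.05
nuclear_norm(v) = 1.12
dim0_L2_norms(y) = [3.97, 3.8, 4.49, 3.93, 5.54]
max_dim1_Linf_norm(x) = 0.83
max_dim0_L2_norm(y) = 5.54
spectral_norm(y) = 7.02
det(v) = -0.00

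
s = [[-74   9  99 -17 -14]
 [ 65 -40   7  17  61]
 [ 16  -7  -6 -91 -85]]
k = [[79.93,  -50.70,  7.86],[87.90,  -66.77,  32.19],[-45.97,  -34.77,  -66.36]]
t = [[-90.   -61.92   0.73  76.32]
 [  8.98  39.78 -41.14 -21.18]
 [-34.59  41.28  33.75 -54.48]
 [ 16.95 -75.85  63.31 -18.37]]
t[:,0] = [-90.0, 8.98, -34.59, 16.95]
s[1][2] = 7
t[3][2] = 63.31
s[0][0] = -74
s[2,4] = -85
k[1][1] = -66.77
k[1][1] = -66.77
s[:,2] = [99, 7, -6]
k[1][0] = 87.9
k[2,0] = -45.97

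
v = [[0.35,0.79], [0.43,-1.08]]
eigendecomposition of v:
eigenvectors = [[0.97,-0.43],[0.25,0.9]]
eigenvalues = [0.56, -1.29]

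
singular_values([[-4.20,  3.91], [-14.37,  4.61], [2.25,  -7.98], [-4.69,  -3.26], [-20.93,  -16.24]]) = [28.83, 15.25]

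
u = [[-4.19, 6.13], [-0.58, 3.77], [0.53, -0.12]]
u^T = [[-4.19, -0.58, 0.53], [6.13, 3.77, -0.12]]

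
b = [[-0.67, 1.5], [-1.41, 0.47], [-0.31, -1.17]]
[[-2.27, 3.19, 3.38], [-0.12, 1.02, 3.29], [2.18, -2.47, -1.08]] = b@[[-0.49, -0.02, -1.86], [-1.73, 2.12, 1.42]]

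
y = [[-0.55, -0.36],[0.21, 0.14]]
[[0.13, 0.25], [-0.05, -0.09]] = y@[[-0.16, -0.54],  [-0.13, 0.14]]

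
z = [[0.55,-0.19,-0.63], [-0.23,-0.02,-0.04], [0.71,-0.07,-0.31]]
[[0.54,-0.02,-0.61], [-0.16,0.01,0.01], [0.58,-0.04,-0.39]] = z@[[0.73,  -0.06,  -0.20], [-0.06,  0.01,  -0.02], [-0.2,  -0.02,  0.8]]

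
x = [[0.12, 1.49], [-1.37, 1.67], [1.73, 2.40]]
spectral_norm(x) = 3.38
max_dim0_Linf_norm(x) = 2.4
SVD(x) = [[-0.43, -0.16],[-0.35, -0.88],[-0.83, 0.45]] @ diag([3.3776708844850862, 2.060227996145508]) @ [[-0.30, -0.95], [0.95, -0.3]]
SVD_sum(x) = [[0.44, 1.39], [0.35, 1.13], [0.84, 2.68]] + [[-0.32,  0.1], [-1.72,  0.54], [0.89,  -0.28]]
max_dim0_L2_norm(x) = 3.28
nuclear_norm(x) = 5.44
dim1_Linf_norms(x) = [1.49, 1.67, 2.4]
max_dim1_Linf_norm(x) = 2.4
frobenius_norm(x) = 3.96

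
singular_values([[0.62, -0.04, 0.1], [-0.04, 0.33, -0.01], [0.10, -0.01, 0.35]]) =[0.66, 0.33, 0.32]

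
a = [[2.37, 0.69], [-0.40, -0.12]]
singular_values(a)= [2.5, 0.0]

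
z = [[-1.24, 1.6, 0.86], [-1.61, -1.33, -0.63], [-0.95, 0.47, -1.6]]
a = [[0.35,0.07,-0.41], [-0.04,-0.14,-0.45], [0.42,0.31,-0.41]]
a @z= [[-0.16, 0.27, 0.91], [0.7, -0.09, 0.77], [-0.63, 0.07, 0.82]]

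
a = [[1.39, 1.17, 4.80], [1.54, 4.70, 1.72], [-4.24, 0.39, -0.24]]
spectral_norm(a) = 6.73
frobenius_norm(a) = 8.48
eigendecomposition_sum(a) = [[(0.69+2.06j),0.07-0.46j,2.22-0.42j],  [0.73-0.12j,-0.15-0.05j,-0.02-0.77j],  [-2.12+0.25j,0.43+0.16j,(-0.04+2.22j)]] + [[0.69-2.06j,(0.07+0.46j),2.22+0.42j], [0.73+0.12j,-0.15+0.05j,-0.02+0.77j], [-2.12-0.25j,(0.43-0.16j),-0.04-2.22j]] + [[0.01-0.00j, 1.03+0.00j, 0.36-0.00j],[0.07-0.00j, (5.01+0j), 1.76-0.00j],[-0.01+0.00j, (-0.48-0j), -0.17+0.00j]]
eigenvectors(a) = [[(0.69+0j), 0.69-0.00j, (0.2+0j)], [(0.04-0.23j), 0.04+0.23j, (0.98+0j)], [(-0.14+0.67j), (-0.14-0.67j), -0.09+0.00j]]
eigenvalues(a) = [(0.5+4.23j), (0.5-4.23j), (4.85+0j)]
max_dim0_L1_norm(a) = 7.17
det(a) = 87.94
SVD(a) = [[-0.67, -0.04, 0.74],[-0.68, -0.36, -0.64],[0.29, -0.93, 0.22]] @ diag([6.730623761401745, 3.9917918722937875, 3.273011064867255]) @ [[-0.48, -0.58, -0.66], [0.84, -0.53, -0.15], [-0.27, -0.63, 0.73]]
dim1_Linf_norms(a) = [4.8, 4.7, 4.24]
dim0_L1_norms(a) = [7.17, 6.26, 6.76]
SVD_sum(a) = [[2.16, 2.60, 3.00], [2.19, 2.64, 3.04], [-0.94, -1.13, -1.3]] + [[-0.13, 0.08, 0.02], [-1.21, 0.76, 0.21], [-3.11, 1.96, 0.54]] + [[-0.64, -1.51, 1.78], [0.55, 1.3, -1.53], [-0.19, -0.44, 0.52]]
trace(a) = 5.85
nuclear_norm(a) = 14.00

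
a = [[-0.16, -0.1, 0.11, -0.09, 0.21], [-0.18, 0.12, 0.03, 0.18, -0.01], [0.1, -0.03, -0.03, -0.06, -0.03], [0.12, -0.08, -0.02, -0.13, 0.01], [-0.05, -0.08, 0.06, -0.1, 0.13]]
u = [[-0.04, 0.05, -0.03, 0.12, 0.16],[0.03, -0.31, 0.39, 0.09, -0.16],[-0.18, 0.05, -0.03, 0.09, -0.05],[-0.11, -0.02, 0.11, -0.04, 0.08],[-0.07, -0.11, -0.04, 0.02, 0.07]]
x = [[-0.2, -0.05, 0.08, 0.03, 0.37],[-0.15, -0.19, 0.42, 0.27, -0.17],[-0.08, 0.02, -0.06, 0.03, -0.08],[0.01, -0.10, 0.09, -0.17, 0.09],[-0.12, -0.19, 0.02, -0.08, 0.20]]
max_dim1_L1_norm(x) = 1.2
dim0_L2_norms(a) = [0.29, 0.2, 0.13, 0.27, 0.25]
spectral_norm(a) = 0.38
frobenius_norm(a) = 0.52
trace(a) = -0.07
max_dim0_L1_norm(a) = 0.61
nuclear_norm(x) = 1.54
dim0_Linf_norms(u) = [0.18, 0.31, 0.39, 0.12, 0.16]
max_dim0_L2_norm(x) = 0.47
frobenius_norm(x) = 0.83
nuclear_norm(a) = 0.75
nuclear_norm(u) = 1.25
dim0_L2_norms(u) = [0.23, 0.34, 0.41, 0.18, 0.25]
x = a + u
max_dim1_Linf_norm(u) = 0.39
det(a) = 0.00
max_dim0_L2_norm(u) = 0.41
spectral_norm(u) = 0.54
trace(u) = -0.35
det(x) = 0.00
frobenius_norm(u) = 0.66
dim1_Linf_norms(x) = [0.37, 0.42, 0.08, 0.17, 0.2]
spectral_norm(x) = 0.58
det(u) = 0.00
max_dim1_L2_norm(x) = 0.58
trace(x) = -0.42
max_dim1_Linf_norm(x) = 0.42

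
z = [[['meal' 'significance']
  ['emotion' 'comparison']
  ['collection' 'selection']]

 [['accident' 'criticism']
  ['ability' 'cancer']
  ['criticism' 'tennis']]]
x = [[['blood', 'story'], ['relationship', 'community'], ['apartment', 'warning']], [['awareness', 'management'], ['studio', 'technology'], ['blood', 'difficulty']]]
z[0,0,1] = 'significance'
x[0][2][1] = 'warning'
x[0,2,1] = 'warning'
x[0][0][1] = 'story'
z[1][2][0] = 'criticism'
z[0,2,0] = 'collection'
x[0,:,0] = ['blood', 'relationship', 'apartment']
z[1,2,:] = ['criticism', 'tennis']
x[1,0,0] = 'awareness'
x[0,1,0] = 'relationship'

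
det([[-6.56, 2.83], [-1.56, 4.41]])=-24.515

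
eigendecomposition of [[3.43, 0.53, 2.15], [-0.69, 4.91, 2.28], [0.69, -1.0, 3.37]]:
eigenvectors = [[(-0.81+0j), (0.68+0j), (0.68-0j)], [(-0.58+0j), (0.63-0.24j), (0.63+0.24j)], [0.10+0.00j, 0.05+0.28j, (0.05-0.28j)]]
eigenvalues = [(3.54+0j), (4.09+0.71j), (4.09-0.71j)]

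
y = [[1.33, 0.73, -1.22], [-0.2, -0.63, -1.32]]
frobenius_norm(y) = 2.44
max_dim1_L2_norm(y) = 1.95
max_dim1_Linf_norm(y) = 1.33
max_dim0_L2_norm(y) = 1.8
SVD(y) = [[-0.91, -0.40], [-0.4, 0.91]] @ diag([2.044757129719241, 1.337336263047679]) @ [[-0.56, -0.2, 0.81], [-0.54, -0.65, -0.53]]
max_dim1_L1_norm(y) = 3.28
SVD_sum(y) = [[1.04, 0.38, -1.51],[0.46, 0.17, -0.67]] + [[0.29, 0.35, 0.29],[-0.66, -0.80, -0.65]]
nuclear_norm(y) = 3.38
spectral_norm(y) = 2.04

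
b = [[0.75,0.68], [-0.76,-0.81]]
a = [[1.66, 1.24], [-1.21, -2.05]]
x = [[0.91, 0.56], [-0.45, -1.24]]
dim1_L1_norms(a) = [2.9, 3.26]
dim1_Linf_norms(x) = [0.91, 1.24]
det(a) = -1.90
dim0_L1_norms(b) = [1.51, 1.49]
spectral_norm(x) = 1.61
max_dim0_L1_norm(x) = 1.8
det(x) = -0.88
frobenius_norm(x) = 1.70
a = x + b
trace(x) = -0.33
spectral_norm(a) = 3.10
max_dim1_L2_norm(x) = 1.32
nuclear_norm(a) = 3.71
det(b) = -0.09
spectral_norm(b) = 1.50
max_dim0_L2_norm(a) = 2.4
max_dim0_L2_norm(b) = 1.07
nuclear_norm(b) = 1.56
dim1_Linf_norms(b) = [0.75, 0.81]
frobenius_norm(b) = 1.50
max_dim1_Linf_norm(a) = 2.05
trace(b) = -0.06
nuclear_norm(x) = 2.15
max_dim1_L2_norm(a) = 2.38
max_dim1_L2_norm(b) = 1.11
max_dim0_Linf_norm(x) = 1.24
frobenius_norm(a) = 3.16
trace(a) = -0.39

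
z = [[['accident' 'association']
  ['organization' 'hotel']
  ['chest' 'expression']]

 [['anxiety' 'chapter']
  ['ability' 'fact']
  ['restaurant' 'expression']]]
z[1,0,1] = 'chapter'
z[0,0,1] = 'association'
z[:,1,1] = ['hotel', 'fact']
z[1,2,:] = ['restaurant', 'expression']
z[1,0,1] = 'chapter'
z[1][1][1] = 'fact'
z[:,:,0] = [['accident', 'organization', 'chest'], ['anxiety', 'ability', 'restaurant']]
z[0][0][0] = 'accident'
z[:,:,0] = [['accident', 'organization', 'chest'], ['anxiety', 'ability', 'restaurant']]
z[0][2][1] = 'expression'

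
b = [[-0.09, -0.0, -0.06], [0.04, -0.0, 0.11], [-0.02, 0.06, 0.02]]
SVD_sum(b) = [[-0.06, -0.0, -0.08], [0.07, 0.00, 0.09], [0.0, 0.00, 0.0]] + [[-0.01,0.02,0.01],[-0.01,0.02,0.01],[-0.03,0.05,0.02]] + [[-0.02, -0.02, 0.01], [-0.02, -0.02, 0.01], [0.01, 0.01, -0.01]]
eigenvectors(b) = [[-0.74, 0.58, -0.22], [0.58, 0.67, 0.71], [-0.35, -0.46, 0.67]]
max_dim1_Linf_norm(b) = 0.11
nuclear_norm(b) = 0.26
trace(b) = -0.07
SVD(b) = [[-0.67, -0.36, -0.65], [0.74, -0.29, -0.61], [0.03, -0.89, 0.46]] @ diag([0.1515607550065866, 0.07142264959725542, 0.04157093535561976]) @ [[0.59, 0.01, 0.81], [0.55, -0.74, -0.39], [0.60, 0.67, -0.45]]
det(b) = 0.00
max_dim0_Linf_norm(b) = 0.11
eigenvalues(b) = [-0.12, -0.04, 0.09]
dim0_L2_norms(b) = [0.1, 0.06, 0.13]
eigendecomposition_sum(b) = [[-0.07, 0.03, -0.05], [0.06, -0.02, 0.04], [-0.04, 0.01, -0.03]] + [[-0.02, -0.01, 0.01], [-0.02, -0.02, 0.01], [0.01, 0.01, -0.01]] + [[-0.0, -0.01, -0.02], [0.00, 0.04, 0.06], [0.00, 0.04, 0.05]]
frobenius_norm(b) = 0.17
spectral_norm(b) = 0.15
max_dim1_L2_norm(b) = 0.12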